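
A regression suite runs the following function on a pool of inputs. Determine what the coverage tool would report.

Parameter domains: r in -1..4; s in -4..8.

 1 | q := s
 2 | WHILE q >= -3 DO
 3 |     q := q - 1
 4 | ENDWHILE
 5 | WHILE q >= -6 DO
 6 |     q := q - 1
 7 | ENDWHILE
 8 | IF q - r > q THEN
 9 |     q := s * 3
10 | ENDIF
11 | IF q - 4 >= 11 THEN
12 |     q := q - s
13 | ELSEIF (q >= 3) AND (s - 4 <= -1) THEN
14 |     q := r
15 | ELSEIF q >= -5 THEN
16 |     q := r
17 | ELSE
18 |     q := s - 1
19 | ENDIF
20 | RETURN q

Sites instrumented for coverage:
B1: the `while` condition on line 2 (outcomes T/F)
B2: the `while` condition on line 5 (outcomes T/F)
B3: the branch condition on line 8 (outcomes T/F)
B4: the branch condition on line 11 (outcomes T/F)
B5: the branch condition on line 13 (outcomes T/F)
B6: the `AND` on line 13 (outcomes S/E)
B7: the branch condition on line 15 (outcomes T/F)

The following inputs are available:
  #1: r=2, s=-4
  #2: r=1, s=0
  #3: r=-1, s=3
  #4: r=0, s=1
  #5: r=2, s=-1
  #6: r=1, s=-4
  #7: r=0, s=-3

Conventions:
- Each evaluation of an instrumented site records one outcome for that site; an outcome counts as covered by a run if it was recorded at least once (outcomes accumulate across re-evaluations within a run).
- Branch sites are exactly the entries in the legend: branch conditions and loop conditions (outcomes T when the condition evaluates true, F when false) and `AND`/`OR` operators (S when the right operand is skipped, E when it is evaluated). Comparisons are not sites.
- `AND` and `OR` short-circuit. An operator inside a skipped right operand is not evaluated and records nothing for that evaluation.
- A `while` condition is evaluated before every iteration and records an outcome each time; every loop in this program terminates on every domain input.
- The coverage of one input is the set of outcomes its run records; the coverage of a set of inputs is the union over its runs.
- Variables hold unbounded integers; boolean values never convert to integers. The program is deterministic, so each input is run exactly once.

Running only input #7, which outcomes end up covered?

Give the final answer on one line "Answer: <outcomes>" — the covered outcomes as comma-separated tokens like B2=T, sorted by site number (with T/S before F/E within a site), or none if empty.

Tracing the run of input #7 (r=0, s=-3):
  B1->T, B1->F, B2->T, B2->T, B2->T, B2->F, B3->F, B4->F, B6->S, B5->F
  B7->F
as a set, this run covers: B1=T, B1=F, B2=T, B2=F, B3=F, B4=F, B5=F, B6=S, B7=F

Answer: B1=T, B1=F, B2=T, B2=F, B3=F, B4=F, B5=F, B6=S, B7=F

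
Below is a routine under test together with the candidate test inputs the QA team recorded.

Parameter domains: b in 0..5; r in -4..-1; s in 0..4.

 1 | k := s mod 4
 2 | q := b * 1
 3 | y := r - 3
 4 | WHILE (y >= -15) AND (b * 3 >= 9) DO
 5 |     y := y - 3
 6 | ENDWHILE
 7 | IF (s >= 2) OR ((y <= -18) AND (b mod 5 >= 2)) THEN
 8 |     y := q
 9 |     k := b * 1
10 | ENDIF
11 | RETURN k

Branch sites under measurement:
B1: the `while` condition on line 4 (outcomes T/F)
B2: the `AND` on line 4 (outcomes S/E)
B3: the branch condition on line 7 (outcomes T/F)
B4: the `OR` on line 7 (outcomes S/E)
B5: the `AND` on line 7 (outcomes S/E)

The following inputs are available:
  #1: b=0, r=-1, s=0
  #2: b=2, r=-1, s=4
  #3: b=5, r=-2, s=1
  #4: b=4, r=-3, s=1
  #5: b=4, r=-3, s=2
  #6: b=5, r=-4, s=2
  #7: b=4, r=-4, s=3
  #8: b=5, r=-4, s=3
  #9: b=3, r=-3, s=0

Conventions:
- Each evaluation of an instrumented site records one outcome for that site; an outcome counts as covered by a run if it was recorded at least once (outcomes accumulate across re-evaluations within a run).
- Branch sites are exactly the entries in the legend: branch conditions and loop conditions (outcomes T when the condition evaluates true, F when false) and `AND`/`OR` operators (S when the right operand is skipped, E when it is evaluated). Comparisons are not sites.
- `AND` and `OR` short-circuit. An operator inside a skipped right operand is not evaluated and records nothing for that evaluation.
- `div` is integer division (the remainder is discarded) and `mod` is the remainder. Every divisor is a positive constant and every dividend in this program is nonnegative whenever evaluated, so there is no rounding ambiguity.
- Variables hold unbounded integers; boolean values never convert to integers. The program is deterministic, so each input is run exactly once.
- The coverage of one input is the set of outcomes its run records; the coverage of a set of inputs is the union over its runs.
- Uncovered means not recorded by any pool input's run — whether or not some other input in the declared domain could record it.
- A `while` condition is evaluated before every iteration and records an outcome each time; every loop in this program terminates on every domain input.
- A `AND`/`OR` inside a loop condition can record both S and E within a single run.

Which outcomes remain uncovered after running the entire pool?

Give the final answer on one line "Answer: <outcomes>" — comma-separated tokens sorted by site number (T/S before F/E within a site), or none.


input #1 (b=0, r=-1, s=0): events B2->E, B1->F, B4->E, B5->S, B3->F; covers B1=F, B2=E, B3=F, B4=E, B5=S
input #2 (b=2, r=-1, s=4): events B2->E, B1->F, B4->S, B3->T; covers B1=F, B2=E, B3=T, B4=S
input #3 (b=5, r=-2, s=1): events B2->E, B1->T, B2->E, B1->T, B2->E, B1->T, B2->E, B1->T, B2->S, B1->F, B4->E, B5->S, B3->F; covers B1=T, B1=F, B2=S, B2=E, B3=F, B4=E, B5=S
input #4 (b=4, r=-3, s=1): events B2->E, B1->T, B2->E, B1->T, B2->E, B1->T, B2->E, B1->T, B2->S, B1->F, B4->E, B5->E, B3->T; covers B1=T, B1=F, B2=S, B2=E, B3=T, B4=E, B5=E
input #5 (b=4, r=-3, s=2): events B2->E, B1->T, B2->E, B1->T, B2->E, B1->T, B2->E, B1->T, B2->S, B1->F, B4->S, B3->T; covers B1=T, B1=F, B2=S, B2=E, B3=T, B4=S
input #6 (b=5, r=-4, s=2): events B2->E, B1->T, B2->E, B1->T, B2->E, B1->T, B2->S, B1->F, B4->S, B3->T; covers B1=T, B1=F, B2=S, B2=E, B3=T, B4=S
input #7 (b=4, r=-4, s=3): events B2->E, B1->T, B2->E, B1->T, B2->E, B1->T, B2->S, B1->F, B4->S, B3->T; covers B1=T, B1=F, B2=S, B2=E, B3=T, B4=S
input #8 (b=5, r=-4, s=3): events B2->E, B1->T, B2->E, B1->T, B2->E, B1->T, B2->S, B1->F, B4->S, B3->T; covers B1=T, B1=F, B2=S, B2=E, B3=T, B4=S
input #9 (b=3, r=-3, s=0): events B2->E, B1->T, B2->E, B1->T, B2->E, B1->T, B2->E, B1->T, B2->S, B1->F, B4->E, B5->E, B3->T; covers B1=T, B1=F, B2=S, B2=E, B3=T, B4=E, B5=E
union over the pool: B1=T, B1=F, B2=S, B2=E, B3=T, B3=F, B4=S, B4=E, B5=S, B5=E
uncovered (0 of 10): none
Answer: none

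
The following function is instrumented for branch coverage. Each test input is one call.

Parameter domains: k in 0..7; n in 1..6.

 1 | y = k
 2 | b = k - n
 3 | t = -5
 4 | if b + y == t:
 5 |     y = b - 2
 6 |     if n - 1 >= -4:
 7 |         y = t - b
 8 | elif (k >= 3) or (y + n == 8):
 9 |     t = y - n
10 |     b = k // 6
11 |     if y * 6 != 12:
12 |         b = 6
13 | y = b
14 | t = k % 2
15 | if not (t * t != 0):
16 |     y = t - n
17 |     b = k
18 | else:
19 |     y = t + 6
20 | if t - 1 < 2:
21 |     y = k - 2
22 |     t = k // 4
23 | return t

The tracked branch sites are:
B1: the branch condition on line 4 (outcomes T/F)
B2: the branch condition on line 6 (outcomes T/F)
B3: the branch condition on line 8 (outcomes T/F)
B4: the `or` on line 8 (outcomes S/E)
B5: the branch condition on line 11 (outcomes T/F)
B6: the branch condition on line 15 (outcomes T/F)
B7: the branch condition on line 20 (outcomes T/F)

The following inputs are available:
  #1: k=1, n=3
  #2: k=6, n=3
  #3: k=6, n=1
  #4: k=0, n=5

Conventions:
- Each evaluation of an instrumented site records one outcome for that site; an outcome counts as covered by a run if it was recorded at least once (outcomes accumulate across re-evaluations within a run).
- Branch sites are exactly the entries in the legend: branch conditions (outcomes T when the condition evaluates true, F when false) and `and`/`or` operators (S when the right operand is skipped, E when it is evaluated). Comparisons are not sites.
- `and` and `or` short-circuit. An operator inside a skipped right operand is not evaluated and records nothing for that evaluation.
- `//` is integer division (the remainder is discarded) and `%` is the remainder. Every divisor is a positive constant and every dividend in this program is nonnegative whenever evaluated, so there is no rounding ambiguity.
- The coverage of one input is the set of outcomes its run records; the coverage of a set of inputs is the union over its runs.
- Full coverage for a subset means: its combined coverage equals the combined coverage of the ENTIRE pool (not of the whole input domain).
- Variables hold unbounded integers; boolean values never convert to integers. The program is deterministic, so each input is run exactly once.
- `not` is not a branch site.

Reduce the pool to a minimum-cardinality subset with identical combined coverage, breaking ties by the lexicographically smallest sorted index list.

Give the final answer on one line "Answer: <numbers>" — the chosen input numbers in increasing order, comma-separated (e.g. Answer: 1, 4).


run #1 (k=1, n=3) runs B1->F, B4->E, B3->F, B6->F, B7->T; records B1=F, B3=F, B4=E, B6=F, B7=T
run #2 (k=6, n=3) runs B1->F, B4->S, B3->T, B5->T, B6->T, B7->T; records B1=F, B3=T, B4=S, B5=T, B6=T, B7=T
run #3 (k=6, n=1) runs B1->F, B4->S, B3->T, B5->T, B6->T, B7->T; records B1=F, B3=T, B4=S, B5=T, B6=T, B7=T
run #4 (k=0, n=5) runs B1->T, B2->T, B6->T, B7->T; records B1=T, B2=T, B6=T, B7=T
together the pool reaches 11 outcomes: B1=T, B1=F, B2=T, B3=T, B3=F, B4=S, B4=E, B5=T, B6=T, B6=F, B7=T
checked all size-1 subsets: none covers 11 outcomes (max 6/11)
checked all size-2 subsets: none covers 11 outcomes (max 9/11)
at size 3, {1, 2, 4} reaches all 11 outcomes; every lexicographically earlier size-3 subset fails
Answer: 1, 2, 4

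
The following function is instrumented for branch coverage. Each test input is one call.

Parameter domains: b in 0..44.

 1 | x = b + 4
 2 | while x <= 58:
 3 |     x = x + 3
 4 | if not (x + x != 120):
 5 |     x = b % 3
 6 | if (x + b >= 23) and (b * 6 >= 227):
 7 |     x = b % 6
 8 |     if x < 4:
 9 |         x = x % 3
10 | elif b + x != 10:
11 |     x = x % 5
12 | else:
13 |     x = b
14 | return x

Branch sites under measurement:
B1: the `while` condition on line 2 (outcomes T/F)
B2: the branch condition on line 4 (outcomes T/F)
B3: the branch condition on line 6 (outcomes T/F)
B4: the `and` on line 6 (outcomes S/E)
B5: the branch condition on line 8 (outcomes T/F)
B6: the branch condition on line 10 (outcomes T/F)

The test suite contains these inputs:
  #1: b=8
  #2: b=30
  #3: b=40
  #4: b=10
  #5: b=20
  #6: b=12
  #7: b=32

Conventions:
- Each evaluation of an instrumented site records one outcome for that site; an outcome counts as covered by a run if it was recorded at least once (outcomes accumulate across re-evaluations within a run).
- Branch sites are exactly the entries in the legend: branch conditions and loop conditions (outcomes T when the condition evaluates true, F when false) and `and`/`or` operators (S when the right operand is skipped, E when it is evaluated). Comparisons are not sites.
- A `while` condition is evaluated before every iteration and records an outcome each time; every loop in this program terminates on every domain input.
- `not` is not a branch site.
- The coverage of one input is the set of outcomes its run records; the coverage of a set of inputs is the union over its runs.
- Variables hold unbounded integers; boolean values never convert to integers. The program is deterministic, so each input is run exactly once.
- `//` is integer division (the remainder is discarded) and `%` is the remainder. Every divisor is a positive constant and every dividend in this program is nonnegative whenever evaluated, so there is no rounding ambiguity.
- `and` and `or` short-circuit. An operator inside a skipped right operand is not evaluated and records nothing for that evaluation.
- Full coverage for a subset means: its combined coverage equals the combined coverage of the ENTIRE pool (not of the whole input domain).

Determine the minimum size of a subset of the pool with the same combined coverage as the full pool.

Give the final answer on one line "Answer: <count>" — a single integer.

input #1, b=8: events B1->T, B1->T, B1->T, B1->T, B1->T, B1->T, B1->T, B1->T, B1->T, B1->T, B1->T, B1->T, B1->T, B1->T, ...; outcomes B1=T, B1=F, B2=T, B3=F, B4=S, B6=F
input #2, b=30: events B1->T, B1->T, B1->T, B1->T, B1->T, B1->T, B1->T, B1->T, B1->T, B1->F, B2->F, B4->E, B3->F, B6->T; outcomes B1=T, B1=F, B2=F, B3=F, B4=E, B6=T
input #3, b=40: events B1->T, B1->T, B1->T, B1->T, B1->T, B1->F, B2->F, B4->E, B3->T, B5->F; outcomes B1=T, B1=F, B2=F, B3=T, B4=E, B5=F
input #4, b=10: events B1->T, B1->T, B1->T, B1->T, B1->T, B1->T, B1->T, B1->T, B1->T, B1->T, B1->T, B1->T, B1->T, B1->T, ...; outcomes B1=T, B1=F, B2=F, B3=F, B4=E, B6=T
input #5, b=20: events B1->T, B1->T, B1->T, B1->T, B1->T, B1->T, B1->T, B1->T, B1->T, B1->T, B1->T, B1->T, B1->F, B2->T, ...; outcomes B1=T, B1=F, B2=T, B3=F, B4=S, B6=T
input #6, b=12: events B1->T, B1->T, B1->T, B1->T, B1->T, B1->T, B1->T, B1->T, B1->T, B1->T, B1->T, B1->T, B1->T, B1->T, ...; outcomes B1=T, B1=F, B2=F, B3=F, B4=E, B6=T
input #7, b=32: events B1->T, B1->T, B1->T, B1->T, B1->T, B1->T, B1->T, B1->T, B1->F, B2->T, B4->E, B3->F, B6->T; outcomes B1=T, B1=F, B2=T, B3=F, B4=E, B6=T
pool-wide coverage (11 outcomes): B1=T, B1=F, B2=T, B2=F, B3=T, B3=F, B4=S, B4=E, B5=F, B6=T, B6=F
every size-1 subset falls short of the 11 outcomes (best: 6/11)
every size-2 subset falls short of the 11 outcomes (best: 10/11)
inputs {1, 2, 3} (size 3) cover everything; no size-3 subset with a lexicographically smaller index list covers all 11

Answer: 3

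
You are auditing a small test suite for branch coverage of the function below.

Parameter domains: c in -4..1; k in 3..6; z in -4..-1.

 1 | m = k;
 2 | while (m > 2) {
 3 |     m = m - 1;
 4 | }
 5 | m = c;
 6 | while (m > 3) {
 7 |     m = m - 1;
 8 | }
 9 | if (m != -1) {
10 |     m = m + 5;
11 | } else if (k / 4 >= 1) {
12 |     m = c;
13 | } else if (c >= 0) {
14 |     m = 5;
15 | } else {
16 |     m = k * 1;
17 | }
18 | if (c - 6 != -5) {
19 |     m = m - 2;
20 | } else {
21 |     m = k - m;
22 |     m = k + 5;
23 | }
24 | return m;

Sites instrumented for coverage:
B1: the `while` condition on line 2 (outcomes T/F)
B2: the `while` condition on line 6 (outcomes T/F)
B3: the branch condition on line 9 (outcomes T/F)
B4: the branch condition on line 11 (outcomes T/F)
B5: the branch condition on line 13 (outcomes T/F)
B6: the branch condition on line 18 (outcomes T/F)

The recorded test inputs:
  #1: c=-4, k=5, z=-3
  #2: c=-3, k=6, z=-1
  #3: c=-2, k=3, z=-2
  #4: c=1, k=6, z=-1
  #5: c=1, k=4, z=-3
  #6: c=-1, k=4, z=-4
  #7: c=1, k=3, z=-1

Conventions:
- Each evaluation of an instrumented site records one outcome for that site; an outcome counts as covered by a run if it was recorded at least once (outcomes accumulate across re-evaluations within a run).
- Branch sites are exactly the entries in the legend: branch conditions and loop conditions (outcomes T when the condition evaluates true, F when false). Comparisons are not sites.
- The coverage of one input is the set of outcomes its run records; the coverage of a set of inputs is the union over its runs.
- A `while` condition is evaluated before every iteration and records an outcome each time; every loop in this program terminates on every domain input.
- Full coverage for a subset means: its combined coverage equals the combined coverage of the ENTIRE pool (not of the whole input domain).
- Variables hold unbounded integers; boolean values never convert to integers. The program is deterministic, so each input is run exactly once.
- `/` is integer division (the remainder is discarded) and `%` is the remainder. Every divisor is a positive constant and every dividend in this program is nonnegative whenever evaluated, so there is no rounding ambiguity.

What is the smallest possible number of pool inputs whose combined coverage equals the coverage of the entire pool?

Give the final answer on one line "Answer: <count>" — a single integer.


input #1, c=-4, k=5, z=-3: events B1->T, B1->T, B1->T, B1->F, B2->F, B3->T, B6->T; outcomes B1=T, B1=F, B2=F, B3=T, B6=T
input #2, c=-3, k=6, z=-1: events B1->T, B1->T, B1->T, B1->T, B1->F, B2->F, B3->T, B6->T; outcomes B1=T, B1=F, B2=F, B3=T, B6=T
input #3, c=-2, k=3, z=-2: events B1->T, B1->F, B2->F, B3->T, B6->T; outcomes B1=T, B1=F, B2=F, B3=T, B6=T
input #4, c=1, k=6, z=-1: events B1->T, B1->T, B1->T, B1->T, B1->F, B2->F, B3->T, B6->F; outcomes B1=T, B1=F, B2=F, B3=T, B6=F
input #5, c=1, k=4, z=-3: events B1->T, B1->T, B1->F, B2->F, B3->T, B6->F; outcomes B1=T, B1=F, B2=F, B3=T, B6=F
input #6, c=-1, k=4, z=-4: events B1->T, B1->T, B1->F, B2->F, B3->F, B4->T, B6->T; outcomes B1=T, B1=F, B2=F, B3=F, B4=T, B6=T
input #7, c=1, k=3, z=-1: events B1->T, B1->F, B2->F, B3->T, B6->F; outcomes B1=T, B1=F, B2=F, B3=T, B6=F
pool-wide coverage (8 outcomes): B1=T, B1=F, B2=F, B3=T, B3=F, B4=T, B6=T, B6=F
size 1 is not enough: best union over all size-1 subsets is 6/8
at size 2, {4, 6} reaches all 8 outcomes; every lexicographically earlier size-2 subset fails
Answer: 2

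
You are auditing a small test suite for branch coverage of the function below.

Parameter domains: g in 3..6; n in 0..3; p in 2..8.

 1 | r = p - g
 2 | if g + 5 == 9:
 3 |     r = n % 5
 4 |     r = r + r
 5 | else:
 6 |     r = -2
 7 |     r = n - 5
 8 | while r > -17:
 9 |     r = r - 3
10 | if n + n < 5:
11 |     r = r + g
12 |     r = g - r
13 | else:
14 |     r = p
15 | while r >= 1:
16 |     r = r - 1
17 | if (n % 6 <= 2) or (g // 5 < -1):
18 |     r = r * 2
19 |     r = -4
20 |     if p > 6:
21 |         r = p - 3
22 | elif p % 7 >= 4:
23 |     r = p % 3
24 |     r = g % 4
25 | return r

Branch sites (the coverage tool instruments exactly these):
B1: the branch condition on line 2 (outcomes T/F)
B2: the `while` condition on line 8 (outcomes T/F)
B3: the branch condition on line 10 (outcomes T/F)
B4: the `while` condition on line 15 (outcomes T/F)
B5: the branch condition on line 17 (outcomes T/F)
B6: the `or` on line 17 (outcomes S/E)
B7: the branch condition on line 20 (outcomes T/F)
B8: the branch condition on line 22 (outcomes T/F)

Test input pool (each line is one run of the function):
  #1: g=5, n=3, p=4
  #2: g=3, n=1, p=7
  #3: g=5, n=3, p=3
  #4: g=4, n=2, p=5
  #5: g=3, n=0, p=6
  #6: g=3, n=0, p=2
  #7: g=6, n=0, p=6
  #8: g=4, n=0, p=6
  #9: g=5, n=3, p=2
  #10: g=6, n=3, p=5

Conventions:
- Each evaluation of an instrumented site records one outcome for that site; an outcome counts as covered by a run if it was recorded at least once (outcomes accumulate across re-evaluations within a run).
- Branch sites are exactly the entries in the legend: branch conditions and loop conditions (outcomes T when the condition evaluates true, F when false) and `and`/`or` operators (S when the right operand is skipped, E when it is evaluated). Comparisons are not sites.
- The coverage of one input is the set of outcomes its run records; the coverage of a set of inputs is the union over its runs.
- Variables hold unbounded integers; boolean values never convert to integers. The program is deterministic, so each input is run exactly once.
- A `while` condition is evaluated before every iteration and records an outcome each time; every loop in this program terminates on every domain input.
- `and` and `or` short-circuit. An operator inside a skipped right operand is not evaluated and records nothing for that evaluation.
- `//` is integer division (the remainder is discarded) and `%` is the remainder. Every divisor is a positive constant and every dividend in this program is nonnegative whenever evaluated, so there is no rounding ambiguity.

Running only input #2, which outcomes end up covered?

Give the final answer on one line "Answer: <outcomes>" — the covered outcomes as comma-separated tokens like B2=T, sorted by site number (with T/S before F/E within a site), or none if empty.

Running input #2 (g=3, n=1, p=7), event by event:
  B1->F, B2->T, B2->T, B2->T, B2->T, B2->T, B2->F, B3->T, B4->T, B4->T
  B4->T, B4->T, B4->T, B4->T, B4->T, B4->T, B4->T, B4->T, B4->T, B4->T
  B4->T, B4->T, B4->T, B4->T, B4->T, B4->T, B4->T, B4->F, B6->S, B5->T
  B7->T
deduplicating events, the covered set is: B1=F, B2=T, B2=F, B3=T, B4=T, B4=F, B5=T, B6=S, B7=T

Answer: B1=F, B2=T, B2=F, B3=T, B4=T, B4=F, B5=T, B6=S, B7=T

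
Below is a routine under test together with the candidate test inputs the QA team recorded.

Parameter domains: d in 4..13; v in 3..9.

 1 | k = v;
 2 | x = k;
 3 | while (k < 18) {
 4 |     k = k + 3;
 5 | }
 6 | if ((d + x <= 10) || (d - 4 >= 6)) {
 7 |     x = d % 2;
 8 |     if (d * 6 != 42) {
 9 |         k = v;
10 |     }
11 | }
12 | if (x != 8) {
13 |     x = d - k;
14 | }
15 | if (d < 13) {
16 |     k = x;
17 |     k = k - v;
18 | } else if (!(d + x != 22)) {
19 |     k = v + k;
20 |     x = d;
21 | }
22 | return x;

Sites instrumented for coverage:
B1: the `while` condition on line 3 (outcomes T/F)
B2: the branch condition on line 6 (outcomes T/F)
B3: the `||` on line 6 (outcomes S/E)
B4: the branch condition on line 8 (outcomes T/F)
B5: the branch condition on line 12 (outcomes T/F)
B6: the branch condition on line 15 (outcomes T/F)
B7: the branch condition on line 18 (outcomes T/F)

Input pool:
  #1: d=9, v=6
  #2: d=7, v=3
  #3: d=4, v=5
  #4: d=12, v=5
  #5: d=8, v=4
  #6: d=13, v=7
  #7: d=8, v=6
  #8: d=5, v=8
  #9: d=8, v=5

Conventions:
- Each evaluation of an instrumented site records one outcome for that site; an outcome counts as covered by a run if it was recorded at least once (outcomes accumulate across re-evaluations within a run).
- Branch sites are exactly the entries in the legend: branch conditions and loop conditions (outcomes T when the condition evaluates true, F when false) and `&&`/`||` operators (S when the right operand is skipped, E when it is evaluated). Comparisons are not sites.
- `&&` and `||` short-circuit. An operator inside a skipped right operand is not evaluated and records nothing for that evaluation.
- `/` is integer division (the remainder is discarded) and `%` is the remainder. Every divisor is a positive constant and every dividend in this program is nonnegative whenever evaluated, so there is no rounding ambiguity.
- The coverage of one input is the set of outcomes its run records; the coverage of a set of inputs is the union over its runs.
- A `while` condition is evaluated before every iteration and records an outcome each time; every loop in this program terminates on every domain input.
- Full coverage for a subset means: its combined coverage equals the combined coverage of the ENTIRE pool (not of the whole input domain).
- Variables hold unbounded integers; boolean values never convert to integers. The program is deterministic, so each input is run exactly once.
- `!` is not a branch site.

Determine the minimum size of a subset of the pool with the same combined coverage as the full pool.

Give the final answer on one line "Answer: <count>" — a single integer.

run #1 (d=9, v=6) records B1=T, B1=F, B2=F, B3=E, B5=T, B6=T
run #2 (d=7, v=3) records B1=T, B1=F, B2=T, B3=S, B4=F, B5=T, B6=T
run #3 (d=4, v=5) records B1=T, B1=F, B2=T, B3=S, B4=T, B5=T, B6=T
run #4 (d=12, v=5) records B1=T, B1=F, B2=T, B3=E, B4=T, B5=T, B6=T
run #5 (d=8, v=4) records B1=T, B1=F, B2=F, B3=E, B5=T, B6=T
run #6 (d=13, v=7) records B1=T, B1=F, B2=T, B3=E, B4=T, B5=T, B6=F, B7=F
run #7 (d=8, v=6) records B1=T, B1=F, B2=F, B3=E, B5=T, B6=T
run #8 (d=5, v=8) records B1=T, B1=F, B2=F, B3=E, B5=F, B6=T
run #9 (d=8, v=5) records B1=T, B1=F, B2=F, B3=E, B5=T, B6=T
together the pool reaches 13 outcomes: B1=T, B1=F, B2=T, B2=F, B3=S, B3=E, B4=T, B4=F, B5=T, B5=F, B6=T, B6=F, B7=F
every size-1 subset falls short of the 13 outcomes (best: 8/13)
every size-2 subset falls short of the 13 outcomes (best: 11/13)
at size 3, {2, 6, 8} reaches all 13 outcomes; every lexicographically earlier size-3 subset fails

Answer: 3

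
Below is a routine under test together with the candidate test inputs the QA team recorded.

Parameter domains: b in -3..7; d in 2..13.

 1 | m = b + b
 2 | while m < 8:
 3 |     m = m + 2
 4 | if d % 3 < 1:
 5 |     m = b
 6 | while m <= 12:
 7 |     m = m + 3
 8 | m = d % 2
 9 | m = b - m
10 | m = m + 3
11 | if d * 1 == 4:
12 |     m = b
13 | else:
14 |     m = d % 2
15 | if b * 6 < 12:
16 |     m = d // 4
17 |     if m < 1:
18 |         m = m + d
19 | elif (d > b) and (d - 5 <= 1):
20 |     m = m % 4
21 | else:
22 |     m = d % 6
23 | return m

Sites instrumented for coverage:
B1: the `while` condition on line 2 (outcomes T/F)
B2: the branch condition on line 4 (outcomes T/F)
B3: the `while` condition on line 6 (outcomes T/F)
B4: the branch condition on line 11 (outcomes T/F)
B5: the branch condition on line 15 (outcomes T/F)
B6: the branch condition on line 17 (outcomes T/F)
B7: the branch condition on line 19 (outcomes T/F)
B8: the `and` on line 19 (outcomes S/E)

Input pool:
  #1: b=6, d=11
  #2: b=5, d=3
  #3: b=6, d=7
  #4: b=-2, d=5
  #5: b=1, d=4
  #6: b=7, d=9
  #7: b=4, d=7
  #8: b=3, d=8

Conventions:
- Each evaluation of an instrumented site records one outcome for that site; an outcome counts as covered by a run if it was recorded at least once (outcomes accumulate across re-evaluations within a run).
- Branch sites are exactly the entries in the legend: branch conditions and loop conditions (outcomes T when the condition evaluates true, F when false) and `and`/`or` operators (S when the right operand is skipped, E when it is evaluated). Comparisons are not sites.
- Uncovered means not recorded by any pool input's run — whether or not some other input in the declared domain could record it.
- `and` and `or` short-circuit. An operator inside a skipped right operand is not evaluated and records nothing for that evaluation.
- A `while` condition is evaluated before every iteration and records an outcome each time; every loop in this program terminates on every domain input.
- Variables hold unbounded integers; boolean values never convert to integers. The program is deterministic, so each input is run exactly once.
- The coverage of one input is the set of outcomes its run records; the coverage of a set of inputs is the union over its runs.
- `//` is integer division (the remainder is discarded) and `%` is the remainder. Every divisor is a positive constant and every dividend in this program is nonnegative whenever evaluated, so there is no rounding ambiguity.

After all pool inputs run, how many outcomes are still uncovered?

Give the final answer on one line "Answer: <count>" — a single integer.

test 1 (b=6, d=11) fires B1->F, B2->F, B3->T, B3->F, B4->F, B5->F, B8->E, B7->F; hits B1=F, B2=F, B3=T, B3=F, B4=F, B5=F, B7=F, B8=E
test 2 (b=5, d=3) fires B1->F, B2->T, B3->T, B3->T, B3->T, B3->F, B4->F, B5->F, B8->S, B7->F; hits B1=F, B2=T, B3=T, B3=F, B4=F, B5=F, B7=F, B8=S
test 3 (b=6, d=7) fires B1->F, B2->F, B3->T, B3->F, B4->F, B5->F, B8->E, B7->F; hits B1=F, B2=F, B3=T, B3=F, B4=F, B5=F, B7=F, B8=E
test 4 (b=-2, d=5) fires B1->T, B1->T, B1->T, B1->T, B1->T, B1->T, B1->F, B2->F, B3->T, B3->T, B3->F, B4->F, B5->T, B6->F; hits B1=T, B1=F, B2=F, B3=T, B3=F, B4=F, B5=T, B6=F
test 5 (b=1, d=4) fires B1->T, B1->T, B1->T, B1->F, B2->F, B3->T, B3->T, B3->F, B4->T, B5->T, B6->F; hits B1=T, B1=F, B2=F, B3=T, B3=F, B4=T, B5=T, B6=F
test 6 (b=7, d=9) fires B1->F, B2->T, B3->T, B3->T, B3->F, B4->F, B5->F, B8->E, B7->F; hits B1=F, B2=T, B3=T, B3=F, B4=F, B5=F, B7=F, B8=E
test 7 (b=4, d=7) fires B1->F, B2->F, B3->T, B3->T, B3->F, B4->F, B5->F, B8->E, B7->F; hits B1=F, B2=F, B3=T, B3=F, B4=F, B5=F, B7=F, B8=E
test 8 (b=3, d=8) fires B1->T, B1->F, B2->F, B3->T, B3->T, B3->F, B4->F, B5->F, B8->E, B7->F; hits B1=T, B1=F, B2=F, B3=T, B3=F, B4=F, B5=F, B7=F, B8=E
union over the pool: B1=T, B1=F, B2=T, B2=F, B3=T, B3=F, B4=T, B4=F, B5=T, B5=F, B6=F, B7=F, B8=S, B8=E
uncovered (2 of 16): B6=T, B7=T

Answer: 2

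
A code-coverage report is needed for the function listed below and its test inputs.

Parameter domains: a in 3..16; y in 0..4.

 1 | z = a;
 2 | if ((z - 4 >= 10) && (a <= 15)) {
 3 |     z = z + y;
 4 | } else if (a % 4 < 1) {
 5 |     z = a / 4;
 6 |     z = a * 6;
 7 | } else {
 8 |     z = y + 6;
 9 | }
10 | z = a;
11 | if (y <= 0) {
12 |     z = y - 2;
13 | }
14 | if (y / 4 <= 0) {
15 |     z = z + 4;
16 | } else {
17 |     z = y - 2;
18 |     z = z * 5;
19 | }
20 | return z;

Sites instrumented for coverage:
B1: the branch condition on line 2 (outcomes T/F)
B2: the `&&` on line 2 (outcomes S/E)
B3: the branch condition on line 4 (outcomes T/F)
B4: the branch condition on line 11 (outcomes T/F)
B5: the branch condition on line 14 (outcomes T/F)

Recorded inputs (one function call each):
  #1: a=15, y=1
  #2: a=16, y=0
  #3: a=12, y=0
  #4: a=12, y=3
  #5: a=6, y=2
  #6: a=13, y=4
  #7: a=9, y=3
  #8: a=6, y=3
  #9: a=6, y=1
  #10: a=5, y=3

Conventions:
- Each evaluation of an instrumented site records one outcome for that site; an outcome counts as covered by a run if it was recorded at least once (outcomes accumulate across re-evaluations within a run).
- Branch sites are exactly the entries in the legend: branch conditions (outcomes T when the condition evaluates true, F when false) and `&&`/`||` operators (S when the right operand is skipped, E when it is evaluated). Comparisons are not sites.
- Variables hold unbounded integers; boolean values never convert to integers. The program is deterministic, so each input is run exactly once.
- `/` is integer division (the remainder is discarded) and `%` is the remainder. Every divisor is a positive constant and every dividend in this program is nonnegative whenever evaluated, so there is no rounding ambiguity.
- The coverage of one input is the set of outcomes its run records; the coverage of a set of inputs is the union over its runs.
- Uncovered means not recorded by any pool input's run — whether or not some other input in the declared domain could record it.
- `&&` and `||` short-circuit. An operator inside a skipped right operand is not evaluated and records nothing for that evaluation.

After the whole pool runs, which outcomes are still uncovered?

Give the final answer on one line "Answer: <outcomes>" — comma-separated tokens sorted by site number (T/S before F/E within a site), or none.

run #1 (a=15, y=1) runs B2->E, B1->T, B4->F, B5->T; records B1=T, B2=E, B4=F, B5=T
run #2 (a=16, y=0) runs B2->E, B1->F, B3->T, B4->T, B5->T; records B1=F, B2=E, B3=T, B4=T, B5=T
run #3 (a=12, y=0) runs B2->S, B1->F, B3->T, B4->T, B5->T; records B1=F, B2=S, B3=T, B4=T, B5=T
run #4 (a=12, y=3) runs B2->S, B1->F, B3->T, B4->F, B5->T; records B1=F, B2=S, B3=T, B4=F, B5=T
run #5 (a=6, y=2) runs B2->S, B1->F, B3->F, B4->F, B5->T; records B1=F, B2=S, B3=F, B4=F, B5=T
run #6 (a=13, y=4) runs B2->S, B1->F, B3->F, B4->F, B5->F; records B1=F, B2=S, B3=F, B4=F, B5=F
run #7 (a=9, y=3) runs B2->S, B1->F, B3->F, B4->F, B5->T; records B1=F, B2=S, B3=F, B4=F, B5=T
run #8 (a=6, y=3) runs B2->S, B1->F, B3->F, B4->F, B5->T; records B1=F, B2=S, B3=F, B4=F, B5=T
run #9 (a=6, y=1) runs B2->S, B1->F, B3->F, B4->F, B5->T; records B1=F, B2=S, B3=F, B4=F, B5=T
run #10 (a=5, y=3) runs B2->S, B1->F, B3->F, B4->F, B5->T; records B1=F, B2=S, B3=F, B4=F, B5=T
union over the pool: B1=T, B1=F, B2=S, B2=E, B3=T, B3=F, B4=T, B4=F, B5=T, B5=F
uncovered (0 of 10): none

Answer: none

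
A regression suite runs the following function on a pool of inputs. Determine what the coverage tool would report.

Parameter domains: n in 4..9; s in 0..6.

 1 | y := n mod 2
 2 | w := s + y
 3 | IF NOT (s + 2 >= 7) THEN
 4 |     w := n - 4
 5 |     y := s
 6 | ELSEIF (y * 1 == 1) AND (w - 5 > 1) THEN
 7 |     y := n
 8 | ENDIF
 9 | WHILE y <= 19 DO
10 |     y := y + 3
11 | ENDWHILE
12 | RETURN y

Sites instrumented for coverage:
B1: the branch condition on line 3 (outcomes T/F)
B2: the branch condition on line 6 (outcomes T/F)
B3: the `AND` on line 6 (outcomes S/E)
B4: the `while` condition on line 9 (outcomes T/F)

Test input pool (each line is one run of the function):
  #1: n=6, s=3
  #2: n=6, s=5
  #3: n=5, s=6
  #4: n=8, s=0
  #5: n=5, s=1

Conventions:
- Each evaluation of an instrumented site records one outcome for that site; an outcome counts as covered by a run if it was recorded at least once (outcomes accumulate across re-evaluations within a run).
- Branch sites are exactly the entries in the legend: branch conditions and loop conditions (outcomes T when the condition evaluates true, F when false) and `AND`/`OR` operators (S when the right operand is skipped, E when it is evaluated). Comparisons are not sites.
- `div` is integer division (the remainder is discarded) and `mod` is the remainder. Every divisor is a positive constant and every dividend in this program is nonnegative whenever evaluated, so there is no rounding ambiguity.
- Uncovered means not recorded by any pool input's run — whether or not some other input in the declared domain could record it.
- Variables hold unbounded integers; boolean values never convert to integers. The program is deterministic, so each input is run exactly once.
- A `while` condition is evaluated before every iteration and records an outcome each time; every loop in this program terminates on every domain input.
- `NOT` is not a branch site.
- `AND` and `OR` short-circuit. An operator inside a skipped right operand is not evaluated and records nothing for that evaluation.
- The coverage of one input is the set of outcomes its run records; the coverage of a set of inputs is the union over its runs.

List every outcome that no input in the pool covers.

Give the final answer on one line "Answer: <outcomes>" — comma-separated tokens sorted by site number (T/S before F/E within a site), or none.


test 1 (n=6, s=3) fires B1->T, B4->T, B4->T, B4->T, B4->T, B4->T, B4->T, B4->F; hits B1=T, B4=T, B4=F
test 2 (n=6, s=5) fires B1->F, B3->S, B2->F, B4->T, B4->T, B4->T, B4->T, B4->T, B4->T, B4->T, B4->F; hits B1=F, B2=F, B3=S, B4=T, B4=F
test 3 (n=5, s=6) fires B1->F, B3->E, B2->T, B4->T, B4->T, B4->T, B4->T, B4->T, B4->F; hits B1=F, B2=T, B3=E, B4=T, B4=F
test 4 (n=8, s=0) fires B1->T, B4->T, B4->T, B4->T, B4->T, B4->T, B4->T, B4->T, B4->F; hits B1=T, B4=T, B4=F
test 5 (n=5, s=1) fires B1->T, B4->T, B4->T, B4->T, B4->T, B4->T, B4->T, B4->T, B4->F; hits B1=T, B4=T, B4=F
union over the pool: B1=T, B1=F, B2=T, B2=F, B3=S, B3=E, B4=T, B4=F
uncovered (0 of 8): none
Answer: none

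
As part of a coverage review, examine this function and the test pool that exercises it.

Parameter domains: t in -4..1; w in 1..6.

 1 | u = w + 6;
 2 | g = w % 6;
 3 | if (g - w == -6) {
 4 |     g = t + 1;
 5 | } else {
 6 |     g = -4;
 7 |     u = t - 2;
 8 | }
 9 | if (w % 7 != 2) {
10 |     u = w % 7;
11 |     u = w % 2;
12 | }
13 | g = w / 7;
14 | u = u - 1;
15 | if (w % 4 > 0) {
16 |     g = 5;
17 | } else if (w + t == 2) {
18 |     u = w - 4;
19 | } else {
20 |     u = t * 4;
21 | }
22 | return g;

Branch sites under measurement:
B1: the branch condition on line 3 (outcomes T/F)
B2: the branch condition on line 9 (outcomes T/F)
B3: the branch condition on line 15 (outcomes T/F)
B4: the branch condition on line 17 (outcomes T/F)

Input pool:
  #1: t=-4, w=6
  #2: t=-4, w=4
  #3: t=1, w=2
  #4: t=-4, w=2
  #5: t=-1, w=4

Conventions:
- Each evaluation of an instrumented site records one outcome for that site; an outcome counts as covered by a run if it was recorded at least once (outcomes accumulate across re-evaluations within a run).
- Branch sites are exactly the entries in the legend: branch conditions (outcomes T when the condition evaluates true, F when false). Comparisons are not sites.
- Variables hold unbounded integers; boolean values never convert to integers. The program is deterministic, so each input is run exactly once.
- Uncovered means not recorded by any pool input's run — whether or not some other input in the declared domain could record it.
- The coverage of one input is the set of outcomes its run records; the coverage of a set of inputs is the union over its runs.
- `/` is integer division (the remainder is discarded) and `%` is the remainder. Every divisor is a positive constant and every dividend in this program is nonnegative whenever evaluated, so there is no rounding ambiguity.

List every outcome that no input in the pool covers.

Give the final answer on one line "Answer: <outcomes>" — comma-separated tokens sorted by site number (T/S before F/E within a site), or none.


test 1 (t=-4, w=6) hits B1=T, B2=T, B3=T
test 2 (t=-4, w=4) hits B1=F, B2=T, B3=F, B4=F
test 3 (t=1, w=2) hits B1=F, B2=F, B3=T
test 4 (t=-4, w=2) hits B1=F, B2=F, B3=T
test 5 (t=-1, w=4) hits B1=F, B2=T, B3=F, B4=F
union over the pool: B1=T, B1=F, B2=T, B2=F, B3=T, B3=F, B4=F
uncovered (1 of 8): B4=T
Answer: B4=T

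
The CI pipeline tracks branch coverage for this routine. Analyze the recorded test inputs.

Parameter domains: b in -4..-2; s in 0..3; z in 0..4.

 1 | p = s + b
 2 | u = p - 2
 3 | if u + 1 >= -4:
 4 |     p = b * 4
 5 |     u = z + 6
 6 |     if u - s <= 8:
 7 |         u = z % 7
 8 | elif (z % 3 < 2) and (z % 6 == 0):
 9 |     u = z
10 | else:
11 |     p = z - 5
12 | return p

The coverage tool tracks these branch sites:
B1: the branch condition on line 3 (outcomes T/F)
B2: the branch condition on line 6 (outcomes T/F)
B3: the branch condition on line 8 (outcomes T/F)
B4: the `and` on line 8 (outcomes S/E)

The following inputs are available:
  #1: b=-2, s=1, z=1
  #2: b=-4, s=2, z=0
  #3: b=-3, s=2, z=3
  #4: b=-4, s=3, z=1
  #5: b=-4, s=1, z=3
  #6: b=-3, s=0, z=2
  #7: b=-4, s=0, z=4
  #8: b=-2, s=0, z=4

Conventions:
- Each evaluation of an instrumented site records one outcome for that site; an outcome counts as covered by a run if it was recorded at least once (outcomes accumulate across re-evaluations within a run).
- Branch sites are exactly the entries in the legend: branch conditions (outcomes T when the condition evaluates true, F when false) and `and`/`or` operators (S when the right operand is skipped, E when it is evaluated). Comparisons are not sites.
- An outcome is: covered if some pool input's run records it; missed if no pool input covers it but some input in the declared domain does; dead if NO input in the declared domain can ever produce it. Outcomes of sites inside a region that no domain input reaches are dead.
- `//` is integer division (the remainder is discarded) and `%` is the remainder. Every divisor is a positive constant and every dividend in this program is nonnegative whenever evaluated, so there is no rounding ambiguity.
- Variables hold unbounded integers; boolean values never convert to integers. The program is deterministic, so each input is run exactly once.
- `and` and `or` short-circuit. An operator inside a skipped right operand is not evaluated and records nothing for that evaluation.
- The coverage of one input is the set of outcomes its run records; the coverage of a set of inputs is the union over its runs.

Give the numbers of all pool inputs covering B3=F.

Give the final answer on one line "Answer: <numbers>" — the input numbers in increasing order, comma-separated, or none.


input #1 (b=-2, s=1, z=1): misses B3=F
input #2 (b=-4, s=2, z=0): misses B3=F
input #3 (b=-3, s=2, z=3): misses B3=F
input #4 (b=-4, s=3, z=1): misses B3=F
input #5 (b=-4, s=1, z=3): misses B3=F
input #6 (b=-3, s=0, z=2): misses B3=F
input #7 (b=-4, s=0, z=4): covers B3=F
input #8 (b=-2, s=0, z=4): misses B3=F
Answer: 7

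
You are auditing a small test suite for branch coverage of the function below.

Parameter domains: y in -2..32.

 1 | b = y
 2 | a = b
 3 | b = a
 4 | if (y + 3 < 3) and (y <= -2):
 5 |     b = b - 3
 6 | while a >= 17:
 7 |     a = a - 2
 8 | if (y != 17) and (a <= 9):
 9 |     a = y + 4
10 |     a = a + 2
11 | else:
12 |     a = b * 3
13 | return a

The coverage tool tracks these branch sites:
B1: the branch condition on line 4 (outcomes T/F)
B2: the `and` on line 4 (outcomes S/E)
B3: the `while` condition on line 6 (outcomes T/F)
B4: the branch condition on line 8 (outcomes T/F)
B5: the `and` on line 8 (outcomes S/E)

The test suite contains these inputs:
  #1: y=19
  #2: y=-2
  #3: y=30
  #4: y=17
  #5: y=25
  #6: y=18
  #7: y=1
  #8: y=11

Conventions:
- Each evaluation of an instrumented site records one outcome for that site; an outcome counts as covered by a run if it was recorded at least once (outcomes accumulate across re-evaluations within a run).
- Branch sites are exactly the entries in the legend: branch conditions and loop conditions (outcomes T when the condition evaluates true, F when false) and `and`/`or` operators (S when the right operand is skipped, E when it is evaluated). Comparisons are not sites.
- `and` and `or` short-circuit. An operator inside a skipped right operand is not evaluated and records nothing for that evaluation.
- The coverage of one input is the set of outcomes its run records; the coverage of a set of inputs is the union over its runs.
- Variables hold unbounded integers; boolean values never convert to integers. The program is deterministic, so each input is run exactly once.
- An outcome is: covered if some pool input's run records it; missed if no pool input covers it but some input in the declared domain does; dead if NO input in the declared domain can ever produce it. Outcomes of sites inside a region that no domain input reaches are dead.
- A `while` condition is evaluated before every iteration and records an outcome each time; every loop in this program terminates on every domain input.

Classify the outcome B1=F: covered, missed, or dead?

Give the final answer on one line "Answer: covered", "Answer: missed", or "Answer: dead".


B1=F is recorded by pool input(s) 1, 3, 4, 5, 6, 7, 8 -> covered
Answer: covered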